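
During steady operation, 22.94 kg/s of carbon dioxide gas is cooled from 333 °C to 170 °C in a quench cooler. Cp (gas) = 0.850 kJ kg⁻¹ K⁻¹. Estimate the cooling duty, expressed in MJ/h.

Q_c = 11400 MJ/h

Q = ṁ·Cp·ΔT = 22.94 × 0.850 × (170 − 333) = -3178.3 kJ/s
Cooling duty = 11442 MJ/h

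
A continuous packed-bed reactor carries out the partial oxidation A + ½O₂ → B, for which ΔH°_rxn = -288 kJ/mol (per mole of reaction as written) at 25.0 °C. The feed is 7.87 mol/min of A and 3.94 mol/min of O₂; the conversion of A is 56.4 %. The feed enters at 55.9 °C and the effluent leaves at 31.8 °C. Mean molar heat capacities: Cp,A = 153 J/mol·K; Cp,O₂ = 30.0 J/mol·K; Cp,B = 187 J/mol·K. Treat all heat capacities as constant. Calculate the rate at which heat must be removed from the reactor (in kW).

Q_out = 21.8 kW

Extent of reaction ξ = 0.564 × 7.87 = 4.4387 mol/min
Reaction term: ξ·ΔH°_rxn = 4.4387 × -288 = -1278.3 kJ/min
Sensible, feed 55.9→25 °C: -40.859 kJ/min
Outlet flows (mol/min): A 3.4313, O₂ 1.7207, B 4.4387
Sensible, products 25→31.8 °C: 9.5652 kJ/min
Q = ΔH = -1309.6 kJ/min = -21.827 kW
Heat removed = 21.827 kW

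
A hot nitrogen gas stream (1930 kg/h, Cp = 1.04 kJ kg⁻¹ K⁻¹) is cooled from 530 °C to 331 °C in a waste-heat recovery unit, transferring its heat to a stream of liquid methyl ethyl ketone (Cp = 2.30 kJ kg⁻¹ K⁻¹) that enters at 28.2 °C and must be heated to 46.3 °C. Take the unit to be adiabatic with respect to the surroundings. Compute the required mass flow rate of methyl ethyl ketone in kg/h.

Heat released by hot stream: Q = 1930 × 1.04 × (530 − 331) = 399430 kJ/h
Energy balance on cold side (adiabatic exchanger): Q = ṁ_c·Cp_c·(T_c,out − T_c,in)
ṁ_c = 399430 / [2.30 × (46.3 − 28.2)] = 9594.8 kg/h

ṁ_c = 9590 kg/h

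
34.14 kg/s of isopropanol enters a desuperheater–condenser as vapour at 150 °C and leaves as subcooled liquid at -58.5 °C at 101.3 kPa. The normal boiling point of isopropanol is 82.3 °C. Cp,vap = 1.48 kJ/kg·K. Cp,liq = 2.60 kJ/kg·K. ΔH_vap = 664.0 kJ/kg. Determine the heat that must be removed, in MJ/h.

vapour 150→82.3 °C: -100.2 kJ/kg
condensation at 82.3 °C: -664 kJ/kg
liquid 82.3→-58.5 °C: -366.08 kJ/kg
Δh = -100.2 + -664 + -366.08 = -1130.3 kJ/kg
Q = ṁ·Δh = 34.14 kg/s × -1130.3 kJ/kg = -38588 kJ/s
|Q| = 38588 kW = 138920 MJ/h

Q_c = 139000 MJ/h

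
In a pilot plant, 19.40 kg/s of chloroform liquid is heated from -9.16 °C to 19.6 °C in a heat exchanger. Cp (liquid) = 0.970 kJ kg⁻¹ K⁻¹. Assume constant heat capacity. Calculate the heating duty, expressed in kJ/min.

Q = ṁ·Cp·ΔT = 19.40 × 0.970 × (19.6 − -9.16) = 541.21 kJ/s
Heating duty = 32472 kJ/min

Q = 32500 kJ/min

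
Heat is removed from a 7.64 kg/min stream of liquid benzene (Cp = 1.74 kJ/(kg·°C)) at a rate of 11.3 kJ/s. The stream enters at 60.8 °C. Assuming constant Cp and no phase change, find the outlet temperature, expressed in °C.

Q = 11.3 kJ/s = 678 kJ/min
ΔT = Q/(ṁ·Cp) = 678/(7.64×1.74) = 51.002 K
T_out = 60.8 − 51.002 = 9.798 °C

T_out = 9.80 °C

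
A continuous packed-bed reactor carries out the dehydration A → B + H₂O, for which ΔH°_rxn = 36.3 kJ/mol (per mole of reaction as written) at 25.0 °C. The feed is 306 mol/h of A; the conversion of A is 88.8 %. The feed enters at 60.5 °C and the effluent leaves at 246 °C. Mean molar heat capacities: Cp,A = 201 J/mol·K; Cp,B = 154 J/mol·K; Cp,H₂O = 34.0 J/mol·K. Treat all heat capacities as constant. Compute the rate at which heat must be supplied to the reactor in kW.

Extent of reaction ξ = 0.888 × 306 = 271.73 mol/h
Reaction term: ξ·ΔH°_rxn = 271.73 × 36.3 = 9863.7 kJ/h
Sensible, feed 60.5→25 °C: -2183.5 kJ/h
Outlet flows (mol/h): A 34.272, B 271.73, H₂O 271.73
Sensible, products 25→246 °C: 12812 kJ/h
Q = ΔH = 20492 kJ/h = 5.6923 kW
Heat supplied = 5.6923 kW

Q_in = 5.69 kW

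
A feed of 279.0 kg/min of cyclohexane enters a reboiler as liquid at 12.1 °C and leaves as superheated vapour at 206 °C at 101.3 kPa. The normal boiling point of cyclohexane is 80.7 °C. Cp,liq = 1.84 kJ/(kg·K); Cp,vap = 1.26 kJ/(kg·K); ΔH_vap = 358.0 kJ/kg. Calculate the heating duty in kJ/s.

liquid 12.1→80.7 °C: 126.22 kJ/kg
vaporisation at 80.7 °C: 358 kJ/kg
vapour 80.7→206 °C: 157.88 kJ/kg
Δh = 126.22 + 358 + 157.88 = 642.1 kJ/kg
Q = ṁ·Δh = 279.0 kg/min × 642.1 kJ/kg = 179150 kJ/min
|Q| = 2985.8 kW

Q = 2990 kJ/s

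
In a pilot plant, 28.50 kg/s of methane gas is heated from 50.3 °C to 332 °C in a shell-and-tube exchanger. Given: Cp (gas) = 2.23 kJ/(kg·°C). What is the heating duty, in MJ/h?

Q = ṁ·Cp·ΔT = 28.50 × 2.23 × (332 − 50.3) = 17903 kJ/s
Heating duty = 64452 MJ/h

Q = 64500 MJ/h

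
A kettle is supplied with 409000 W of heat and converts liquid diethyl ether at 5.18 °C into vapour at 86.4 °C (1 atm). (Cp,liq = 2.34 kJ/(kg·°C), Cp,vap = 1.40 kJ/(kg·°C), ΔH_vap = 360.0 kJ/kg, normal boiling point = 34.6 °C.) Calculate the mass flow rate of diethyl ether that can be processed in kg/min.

Δh = 2.34×(34.6−5.18) + 360.0 + 1.40×(86.4−34.6) = 501.36 kJ/kg
Q = 409000 W = 409 kJ/s = 24540 kJ/min
ṁ = Q/Δh = 24540 / 501.36 = 48.947 kg/min

ṁ = 48.9 kg/min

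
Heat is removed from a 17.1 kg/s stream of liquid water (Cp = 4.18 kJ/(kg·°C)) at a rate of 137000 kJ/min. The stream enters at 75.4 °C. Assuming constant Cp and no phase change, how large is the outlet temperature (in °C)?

T_out = 43.5 °C

Q = 137000 kJ/min = 2283.3 kJ/s
ΔT = Q/(ṁ·Cp) = 2283.3/(17.1×4.18) = 31.945 K
T_out = 75.4 − 31.945 = 43.455 °C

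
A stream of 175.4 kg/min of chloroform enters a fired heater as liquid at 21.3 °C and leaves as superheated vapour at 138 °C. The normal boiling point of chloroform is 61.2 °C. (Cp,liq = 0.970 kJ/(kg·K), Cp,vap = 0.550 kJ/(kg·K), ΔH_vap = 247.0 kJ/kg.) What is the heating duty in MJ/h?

Q = 3450 MJ/h

liquid 21.3→61.2 °C: 38.703 kJ/kg
vaporisation at 61.2 °C: 247 kJ/kg
vapour 61.2→138 °C: 42.24 kJ/kg
Δh = 38.703 + 247 + 42.24 = 327.94 kJ/kg
Q = ṁ·Δh = 175.4 kg/min × 327.94 kJ/kg = 57521 kJ/min
|Q| = 958.69 kW = 3451.3 MJ/h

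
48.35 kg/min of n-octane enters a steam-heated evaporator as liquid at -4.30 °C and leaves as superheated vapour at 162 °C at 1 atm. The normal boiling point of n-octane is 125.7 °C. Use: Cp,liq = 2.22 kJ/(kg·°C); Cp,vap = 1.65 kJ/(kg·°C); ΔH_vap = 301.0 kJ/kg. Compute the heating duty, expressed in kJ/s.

liquid -4.30→125.7 °C: 288.6 kJ/kg
vaporisation at 125.7 °C: 301 kJ/kg
vapour 125.7→162 °C: 59.895 kJ/kg
Δh = 288.6 + 301 + 59.895 = 649.5 kJ/kg
Q = ṁ·Δh = 48.35 kg/min × 649.5 kJ/kg = 31403 kJ/min
|Q| = 523.38 kW

Q = 523 kJ/s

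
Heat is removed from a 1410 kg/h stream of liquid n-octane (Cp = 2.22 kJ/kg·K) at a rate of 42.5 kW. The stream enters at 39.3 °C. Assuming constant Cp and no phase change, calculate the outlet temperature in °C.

T_out = -9.58 °C

Q = 42.5 kW = 153000 kJ/h
ΔT = Q/(ṁ·Cp) = 153000/(1410×2.22) = 48.879 K
T_out = 39.3 − 48.879 = -9.5787 °C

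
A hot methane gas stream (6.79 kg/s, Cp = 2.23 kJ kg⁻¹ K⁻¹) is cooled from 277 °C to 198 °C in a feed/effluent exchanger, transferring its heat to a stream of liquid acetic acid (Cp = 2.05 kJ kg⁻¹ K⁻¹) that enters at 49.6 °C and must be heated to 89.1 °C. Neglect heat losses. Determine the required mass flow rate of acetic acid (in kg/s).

ṁ_c = 14.8 kg/s

Heat released by hot stream: Q = 6.79 × 2.23 × (277 − 198) = 1196.2 kJ/s
Energy balance on cold side (adiabatic exchanger): Q = ṁ_c·Cp_c·(T_c,out − T_c,in)
ṁ_c = 1196.2 / [2.05 × (89.1 − 49.6)] = 14.772 kg/s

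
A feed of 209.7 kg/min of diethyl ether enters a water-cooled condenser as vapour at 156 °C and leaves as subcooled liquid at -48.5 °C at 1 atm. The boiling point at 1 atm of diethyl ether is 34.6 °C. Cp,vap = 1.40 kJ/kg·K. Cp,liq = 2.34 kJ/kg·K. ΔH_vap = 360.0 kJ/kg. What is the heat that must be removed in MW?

Q_c = 2.53 MW

vapour 156→34.6 °C: -169.96 kJ/kg
condensation at 34.6 °C: -360 kJ/kg
liquid 34.6→-48.5 °C: -194.45 kJ/kg
Δh = -169.96 + -360 + -194.45 = -724.41 kJ/kg
Q = ṁ·Δh = 209.7 kg/min × -724.41 kJ/kg = -151910 kJ/min
|Q| = 2531.8 kW = 2.5318 MW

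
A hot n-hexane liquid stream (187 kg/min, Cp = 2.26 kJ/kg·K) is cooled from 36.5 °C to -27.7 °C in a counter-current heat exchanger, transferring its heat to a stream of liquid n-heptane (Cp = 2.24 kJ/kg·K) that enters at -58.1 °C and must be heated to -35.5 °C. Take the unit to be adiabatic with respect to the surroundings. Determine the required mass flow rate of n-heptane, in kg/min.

Heat released by hot stream: Q = 187 × 2.26 × (36.5 − -27.7) = 27132 kJ/min
Energy balance on cold side (adiabatic exchanger): Q = ṁ_c·Cp_c·(T_c,out − T_c,in)
ṁ_c = 27132 / [2.24 × (-35.5 − -58.1)] = 535.96 kg/min

ṁ_c = 536 kg/min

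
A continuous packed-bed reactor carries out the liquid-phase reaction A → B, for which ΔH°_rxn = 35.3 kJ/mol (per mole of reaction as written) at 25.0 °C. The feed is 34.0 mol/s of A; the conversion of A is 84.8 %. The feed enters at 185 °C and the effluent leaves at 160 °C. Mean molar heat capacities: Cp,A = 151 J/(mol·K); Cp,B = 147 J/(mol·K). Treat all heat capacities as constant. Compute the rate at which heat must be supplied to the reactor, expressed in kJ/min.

Extent of reaction ξ = 0.848 × 34.0 = 28.832 mol/s
Reaction term: ξ·ΔH°_rxn = 28.832 × 35.3 = 1017.8 kJ/s
Sensible, feed 185→25 °C: -821.44 kJ/s
Outlet flows (mol/s): A 5.168, B 28.832
Sensible, products 25→160 °C: 677.52 kJ/s
Q = ΔH = 873.85 kJ/s = 873.85 kW
Heat supplied = 52431 kJ/min

Q_in = 52400 kJ/min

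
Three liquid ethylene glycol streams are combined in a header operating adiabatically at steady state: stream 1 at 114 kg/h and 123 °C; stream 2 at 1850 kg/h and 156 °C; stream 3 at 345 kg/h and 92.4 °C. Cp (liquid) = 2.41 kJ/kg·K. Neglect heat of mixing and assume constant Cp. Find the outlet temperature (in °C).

No heat crosses the boundary, so H_out = H_in.
T_out = Σ ṁᵢCp,ᵢTᵢ / Σ ṁᵢCp,ᵢ
      = 806140 / 5564.7 = 144.87 °C

T_out = 145 °C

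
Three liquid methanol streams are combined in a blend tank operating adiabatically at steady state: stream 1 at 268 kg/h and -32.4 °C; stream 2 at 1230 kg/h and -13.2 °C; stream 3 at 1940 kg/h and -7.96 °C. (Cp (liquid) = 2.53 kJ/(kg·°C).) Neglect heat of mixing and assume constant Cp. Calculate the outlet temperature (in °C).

Adiabatic, steady state ⇒ Σ ṁᵢCp,ᵢ(T_out − Tᵢ) = 0
T_out = Σ ṁᵢCp,ᵢTᵢ / Σ ṁᵢCp,ᵢ
      = -102110 / 8698.1 = -11.74 °C

T_out = -11.7 °C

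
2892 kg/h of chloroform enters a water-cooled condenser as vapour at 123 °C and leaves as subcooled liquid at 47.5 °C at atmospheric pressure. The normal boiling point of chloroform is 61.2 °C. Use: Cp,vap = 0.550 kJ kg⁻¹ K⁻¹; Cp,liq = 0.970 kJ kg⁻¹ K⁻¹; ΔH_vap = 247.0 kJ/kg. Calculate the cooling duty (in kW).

vapour 123→61.2 °C: -33.99 kJ/kg
condensation at 61.2 °C: -247 kJ/kg
liquid 61.2→47.5 °C: -13.289 kJ/kg
Δh = -33.99 + -247 + -13.289 = -294.28 kJ/kg
Q = ṁ·Δh = 2892 kg/h × -294.28 kJ/kg = -851050 kJ/h
|Q| = 236.4 kW

Q_c = 236 kW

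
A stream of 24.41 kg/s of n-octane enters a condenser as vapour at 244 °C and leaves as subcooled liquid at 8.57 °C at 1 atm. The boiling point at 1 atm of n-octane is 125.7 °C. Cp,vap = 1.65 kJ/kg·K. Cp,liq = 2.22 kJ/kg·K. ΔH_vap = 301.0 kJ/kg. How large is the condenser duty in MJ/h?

Q_c = 66500 MJ/h

vapour 244→125.7 °C: -195.19 kJ/kg
condensation at 125.7 °C: -301 kJ/kg
liquid 125.7→8.57 °C: -260.03 kJ/kg
Δh = -195.19 + -301 + -260.03 = -756.22 kJ/kg
Q = ṁ·Δh = 24.41 kg/s × -756.22 kJ/kg = -18459 kJ/s
|Q| = 18459 kW = 66454 MJ/h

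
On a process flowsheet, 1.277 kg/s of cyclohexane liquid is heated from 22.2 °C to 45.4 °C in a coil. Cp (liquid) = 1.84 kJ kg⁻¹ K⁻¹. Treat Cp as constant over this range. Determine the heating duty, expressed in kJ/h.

Q = ṁ·Cp·ΔT = 1.277 × 1.84 × (45.4 − 22.2) = 54.513 kJ/s
Heating duty = 196250 kJ/h

Q = 196000 kJ/h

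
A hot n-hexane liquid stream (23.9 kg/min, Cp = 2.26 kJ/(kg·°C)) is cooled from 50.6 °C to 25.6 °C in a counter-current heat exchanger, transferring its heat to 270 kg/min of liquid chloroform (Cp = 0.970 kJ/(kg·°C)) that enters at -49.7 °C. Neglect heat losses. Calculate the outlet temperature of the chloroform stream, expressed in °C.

T_c,out = -44.5 °C

Heat released by hot stream: Q = 23.9 × 2.26 × (50.6 − 25.6) = 1350.3 kJ/min
Energy balance on cold side (adiabatic exchanger): Q = ṁ_c·Cp_c·(T_c,out − T_c,in)
T_c,out = -49.7 + 1350.3/(270 × 0.970) = -44.544 °C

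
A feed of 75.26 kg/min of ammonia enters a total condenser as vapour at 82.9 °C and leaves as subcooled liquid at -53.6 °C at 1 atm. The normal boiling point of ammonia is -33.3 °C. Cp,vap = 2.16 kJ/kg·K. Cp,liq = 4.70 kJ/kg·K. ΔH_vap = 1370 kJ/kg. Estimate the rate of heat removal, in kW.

vapour 82.9→-33.3 °C: -250.99 kJ/kg
condensation at -33.3 °C: -1370 kJ/kg
liquid -33.3→-53.6 °C: -95.41 kJ/kg
Δh = -250.99 + -1370 + -95.41 = -1716.4 kJ/kg
Q = ṁ·Δh = 75.26 kg/min × -1716.4 kJ/kg = -129180 kJ/min
|Q| = 2152.9 kW

Q_c = 2150 kW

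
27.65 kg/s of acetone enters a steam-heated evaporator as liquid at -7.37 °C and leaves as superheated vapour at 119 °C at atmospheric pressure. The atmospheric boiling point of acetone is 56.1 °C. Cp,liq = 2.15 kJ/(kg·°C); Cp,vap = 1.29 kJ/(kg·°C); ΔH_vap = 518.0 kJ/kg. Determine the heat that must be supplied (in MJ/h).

liquid -7.37→56.1 °C: 136.46 kJ/kg
vaporisation at 56.1 °C: 518 kJ/kg
vapour 56.1→119 °C: 81.141 kJ/kg
Δh = 136.46 + 518 + 81.141 = 735.6 kJ/kg
Q = ṁ·Δh = 27.65 kg/s × 735.6 kJ/kg = 20339 kJ/s
|Q| = 20339 kW = 73222 MJ/h

Q = 73200 MJ/h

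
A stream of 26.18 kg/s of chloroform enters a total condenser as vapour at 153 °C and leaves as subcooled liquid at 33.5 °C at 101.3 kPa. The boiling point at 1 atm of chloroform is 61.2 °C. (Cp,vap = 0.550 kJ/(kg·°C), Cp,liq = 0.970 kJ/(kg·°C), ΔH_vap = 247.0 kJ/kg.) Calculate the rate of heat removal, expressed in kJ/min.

Q_c = 510000 kJ/min

vapour 153→61.2 °C: -50.49 kJ/kg
condensation at 61.2 °C: -247 kJ/kg
liquid 61.2→33.5 °C: -26.869 kJ/kg
Δh = -50.49 + -247 + -26.869 = -324.36 kJ/kg
Q = ṁ·Δh = 26.18 kg/s × -324.36 kJ/kg = -8491.7 kJ/s
|Q| = 8491.7 kW = 509500 kJ/min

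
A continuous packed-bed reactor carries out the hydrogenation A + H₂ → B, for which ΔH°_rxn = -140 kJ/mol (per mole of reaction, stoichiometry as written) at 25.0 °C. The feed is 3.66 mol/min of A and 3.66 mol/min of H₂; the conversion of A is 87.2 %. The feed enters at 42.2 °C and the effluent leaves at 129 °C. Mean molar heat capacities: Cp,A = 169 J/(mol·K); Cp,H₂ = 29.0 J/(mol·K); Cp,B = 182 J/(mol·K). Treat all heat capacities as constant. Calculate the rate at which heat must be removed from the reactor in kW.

Q_out = 6.49 kW

Extent of reaction ξ = 0.872 × 3.66 = 3.1915 mol/min
Reaction term: ξ·ΔH°_rxn = 3.1915 × -140 = -446.81 kJ/min
Sensible, feed 42.2→25 °C: -12.464 kJ/min
Outlet flows (mol/min): A 0.46848, H₂ 0.46848, B 3.1915
Sensible, products 25→129 °C: 70.056 kJ/min
Q = ΔH = -389.22 kJ/min = -6.487 kW
Heat removed = 6.487 kW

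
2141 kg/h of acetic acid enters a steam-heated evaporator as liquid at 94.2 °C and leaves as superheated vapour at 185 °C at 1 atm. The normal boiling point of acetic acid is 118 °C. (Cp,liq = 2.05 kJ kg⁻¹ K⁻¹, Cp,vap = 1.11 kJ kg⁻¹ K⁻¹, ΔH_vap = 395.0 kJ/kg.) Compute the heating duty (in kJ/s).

liquid 94.2→118 °C: 48.79 kJ/kg
vaporisation at 118 °C: 395 kJ/kg
vapour 118→185 °C: 74.37 kJ/kg
Δh = 48.79 + 395 + 74.37 = 518.16 kJ/kg
Q = ṁ·Δh = 2141 kg/h × 518.16 kJ/kg = 1.1094e+06 kJ/h
|Q| = 308.16 kW

Q = 308 kJ/s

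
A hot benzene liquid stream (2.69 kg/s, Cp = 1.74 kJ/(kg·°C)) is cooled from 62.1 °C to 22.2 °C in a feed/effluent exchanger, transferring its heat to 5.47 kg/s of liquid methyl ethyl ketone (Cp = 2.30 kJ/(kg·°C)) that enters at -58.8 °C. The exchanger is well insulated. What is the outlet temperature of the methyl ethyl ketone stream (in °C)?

Heat released by hot stream: Q = 2.69 × 1.74 × (62.1 − 22.2) = 186.76 kJ/s
Energy balance on cold side (adiabatic exchanger): Q = ṁ_c·Cp_c·(T_c,out − T_c,in)
T_c,out = -58.8 + 186.76/(5.47 × 2.30) = -43.956 °C

T_c,out = -44.0 °C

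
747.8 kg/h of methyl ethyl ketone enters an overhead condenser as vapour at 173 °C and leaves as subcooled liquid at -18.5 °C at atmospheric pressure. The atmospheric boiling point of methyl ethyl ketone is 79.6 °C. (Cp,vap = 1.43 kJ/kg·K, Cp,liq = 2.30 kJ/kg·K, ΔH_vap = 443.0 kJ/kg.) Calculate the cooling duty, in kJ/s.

Q_c = 167 kJ/s

vapour 173→79.6 °C: -133.56 kJ/kg
condensation at 79.6 °C: -443 kJ/kg
liquid 79.6→-18.5 °C: -225.63 kJ/kg
Δh = -133.56 + -443 + -225.63 = -802.19 kJ/kg
Q = ṁ·Δh = 747.8 kg/h × -802.19 kJ/kg = -599880 kJ/h
|Q| = 166.63 kW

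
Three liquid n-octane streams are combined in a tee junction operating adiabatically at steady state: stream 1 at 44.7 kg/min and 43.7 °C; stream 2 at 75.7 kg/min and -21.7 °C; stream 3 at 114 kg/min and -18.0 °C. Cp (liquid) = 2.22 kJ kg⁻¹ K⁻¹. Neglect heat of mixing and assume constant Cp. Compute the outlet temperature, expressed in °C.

T_out = -7.43 °C

Energy balance with Q = 0: Σ ṁᵢCp,ᵢ(T_out − Tᵢ) = 0
T_out = Σ ṁᵢCp,ᵢTᵢ / Σ ṁᵢCp,ᵢ
      = -3865.7 / 520.37 = -7.4288 °C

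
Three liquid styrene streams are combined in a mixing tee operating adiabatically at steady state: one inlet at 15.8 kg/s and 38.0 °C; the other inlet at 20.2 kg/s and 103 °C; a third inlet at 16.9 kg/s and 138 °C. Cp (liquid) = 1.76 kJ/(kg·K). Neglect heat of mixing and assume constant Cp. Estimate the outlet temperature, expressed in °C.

No heat crosses the boundary, so H_out = H_in.
Σ ṁᵢCp,ᵢTᵢ = 15.8×1.76×38.0 + 20.2×1.76×103 + 16.9×1.76×138 = 8823.2
Σ ṁᵢCp,ᵢ = 15.8×1.76 + 20.2×1.76 + 16.9×1.76 = 93.104
T_out = 8823.2 / 93.104 = 94.767 °C

T_out = 94.8 °C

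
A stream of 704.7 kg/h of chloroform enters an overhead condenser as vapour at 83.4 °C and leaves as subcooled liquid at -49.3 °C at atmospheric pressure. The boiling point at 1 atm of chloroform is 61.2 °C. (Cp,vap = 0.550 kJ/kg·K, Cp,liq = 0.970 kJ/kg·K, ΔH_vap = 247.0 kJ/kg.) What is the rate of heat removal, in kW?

vapour 83.4→61.2 °C: -12.21 kJ/kg
condensation at 61.2 °C: -247 kJ/kg
liquid 61.2→-49.3 °C: -107.19 kJ/kg
Δh = -12.21 + -247 + -107.19 = -366.39 kJ/kg
Q = ṁ·Δh = 704.7 kg/h × -366.39 kJ/kg = -258200 kJ/h
|Q| = 71.722 kW

Q_c = 71.7 kW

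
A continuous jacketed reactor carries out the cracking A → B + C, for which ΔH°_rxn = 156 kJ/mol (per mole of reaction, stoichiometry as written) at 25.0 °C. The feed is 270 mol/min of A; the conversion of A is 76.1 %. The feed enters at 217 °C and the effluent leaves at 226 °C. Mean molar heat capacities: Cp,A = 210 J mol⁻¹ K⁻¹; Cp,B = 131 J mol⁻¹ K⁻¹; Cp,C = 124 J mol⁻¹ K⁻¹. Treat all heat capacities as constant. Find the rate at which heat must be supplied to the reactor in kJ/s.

Extent of reaction ξ = 0.761 × 270 = 205.47 mol/min
Reaction term: ξ·ΔH°_rxn = 205.47 × 156 = 32053 kJ/min
Sensible, feed 217→25 °C: -10886 kJ/min
Outlet flows (mol/min): A 64.53, B 205.47, C 205.47
Sensible, products 25→226 °C: 13255 kJ/min
Q = ΔH = 34422 kJ/min = 573.7 kW
Heat supplied = 573.7 kJ/s

Q_in = 574 kJ/s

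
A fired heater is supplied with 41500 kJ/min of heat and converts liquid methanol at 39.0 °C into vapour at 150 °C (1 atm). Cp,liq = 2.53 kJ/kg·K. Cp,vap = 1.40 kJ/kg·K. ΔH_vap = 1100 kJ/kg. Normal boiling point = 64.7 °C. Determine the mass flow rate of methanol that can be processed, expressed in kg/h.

Δh = 2.53×(64.7−39.0) + 1100 + 1.40×(150−64.7) = 1284.4 kJ/kg
Q = 41500 kJ/min = 691.67 kJ/s = 2.49e+06 kJ/h
ṁ = Q/Δh = 2.49e+06 / 1284.4 = 1938.6 kg/h

ṁ = 1940 kg/h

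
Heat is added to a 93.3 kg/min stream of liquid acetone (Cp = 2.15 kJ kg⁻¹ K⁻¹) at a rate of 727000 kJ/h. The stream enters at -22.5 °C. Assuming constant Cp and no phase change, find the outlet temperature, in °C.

T_out = 37.9 °C

Q = 727000 kJ/h = 12117 kJ/min
ΔT = Q/(ṁ·Cp) = 12117/(93.3×2.15) = 60.404 K
T_out = -22.5 + 60.404 = 37.904 °C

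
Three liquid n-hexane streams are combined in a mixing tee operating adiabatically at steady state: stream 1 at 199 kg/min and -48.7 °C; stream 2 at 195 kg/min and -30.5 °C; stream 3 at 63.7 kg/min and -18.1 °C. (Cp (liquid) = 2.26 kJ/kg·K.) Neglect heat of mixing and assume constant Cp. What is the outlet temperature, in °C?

Adiabatic, steady state ⇒ Σ ṁᵢCp,ᵢ(T_out − Tᵢ) = 0
T_out = Σ ṁᵢCp,ᵢTᵢ / Σ ṁᵢCp,ᵢ
      = -37949 / 1034.4 = -36.687 °C

T_out = -36.7 °C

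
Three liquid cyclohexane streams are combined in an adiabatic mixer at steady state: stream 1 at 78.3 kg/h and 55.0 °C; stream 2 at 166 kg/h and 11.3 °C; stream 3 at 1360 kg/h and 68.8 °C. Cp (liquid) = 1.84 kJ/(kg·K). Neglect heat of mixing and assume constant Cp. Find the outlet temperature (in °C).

Energy balance with Q = 0: Σ ṁᵢCp,ᵢ(T_out − Tᵢ) = 0
T_out = Σ ṁᵢCp,ᵢTᵢ / Σ ṁᵢCp,ᵢ
      = 183540 / 2951.9 = 62.177 °C

T_out = 62.2 °C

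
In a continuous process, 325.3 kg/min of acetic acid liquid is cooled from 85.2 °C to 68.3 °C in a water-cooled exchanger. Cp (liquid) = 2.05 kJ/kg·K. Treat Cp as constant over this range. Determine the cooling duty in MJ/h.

Q_c = 676 MJ/h

Q = ṁ·Cp·ΔT = 325.3 × 2.05 × (68.3 − 85.2) = -11270 kJ/min
Converting: 11270 / 60 s = 187.83 kW
Cooling duty = 676.2 MJ/h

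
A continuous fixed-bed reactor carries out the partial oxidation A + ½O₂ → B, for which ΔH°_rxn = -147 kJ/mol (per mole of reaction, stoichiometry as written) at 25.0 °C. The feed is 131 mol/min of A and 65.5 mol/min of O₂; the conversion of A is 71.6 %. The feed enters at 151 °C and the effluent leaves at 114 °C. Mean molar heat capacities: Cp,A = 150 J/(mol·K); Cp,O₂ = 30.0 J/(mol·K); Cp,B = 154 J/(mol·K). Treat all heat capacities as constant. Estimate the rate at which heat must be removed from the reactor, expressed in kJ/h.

Q_out = 881000 kJ/h

Extent of reaction ξ = 0.716 × 131 = 93.796 mol/min
Reaction term: ξ·ΔH°_rxn = 93.796 × -147 = -13788 kJ/min
Sensible, feed 151→25 °C: -2723.5 kJ/min
Outlet flows (mol/min): A 37.204, O₂ 18.602, B 93.796
Sensible, products 25→114 °C: 1831.9 kJ/min
Q = ΔH = -14680 kJ/min = -244.66 kW
Heat removed = 880780 kJ/h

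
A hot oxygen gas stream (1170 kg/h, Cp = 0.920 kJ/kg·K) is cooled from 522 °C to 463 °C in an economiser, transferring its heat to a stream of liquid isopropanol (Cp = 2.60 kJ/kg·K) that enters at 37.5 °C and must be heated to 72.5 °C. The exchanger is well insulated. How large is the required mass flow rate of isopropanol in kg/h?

Heat released by hot stream: Q = 1170 × 0.920 × (522 − 463) = 63508 kJ/h
Energy balance on cold side (adiabatic exchanger): Q = ṁ_c·Cp_c·(T_c,out − T_c,in)
ṁ_c = 63508 / [2.60 × (72.5 − 37.5)] = 697.89 kg/h

ṁ_c = 698 kg/h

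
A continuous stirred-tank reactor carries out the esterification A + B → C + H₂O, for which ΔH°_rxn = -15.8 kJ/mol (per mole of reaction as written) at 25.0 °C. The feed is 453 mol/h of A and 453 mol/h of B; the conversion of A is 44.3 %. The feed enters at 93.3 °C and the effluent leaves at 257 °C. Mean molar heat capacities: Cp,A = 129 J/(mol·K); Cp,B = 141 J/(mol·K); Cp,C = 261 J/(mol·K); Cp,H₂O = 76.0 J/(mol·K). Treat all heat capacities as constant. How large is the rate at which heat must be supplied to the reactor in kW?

Q_in = 5.55 kW

Extent of reaction ξ = 0.443 × 453 = 200.68 mol/h
Reaction term: ξ·ΔH°_rxn = 200.68 × -15.8 = -3170.7 kJ/h
Sensible, feed 93.3→25 °C: -8353.8 kJ/h
Outlet flows (mol/h): A 252.32, B 252.32, C 200.68, H₂O 200.68
Sensible, products 25→257 °C: 31495 kJ/h
Q = ΔH = 19971 kJ/h = 5.5474 kW
Heat supplied = 5.5474 kW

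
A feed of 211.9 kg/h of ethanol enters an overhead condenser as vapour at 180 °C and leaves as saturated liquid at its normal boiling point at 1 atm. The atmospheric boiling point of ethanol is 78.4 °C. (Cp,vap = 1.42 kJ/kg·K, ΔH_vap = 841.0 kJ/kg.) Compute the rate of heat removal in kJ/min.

vapour 180→78.4 °C: -144.27 kJ/kg
condensation at 78.4 °C: -841 kJ/kg
Δh = -144.27 + -841 = -985.27 kJ/kg
Q = ṁ·Δh = 211.9 kg/h × -985.27 kJ/kg = -208780 kJ/h
|Q| = 57.994 kW = 3479.7 kJ/min

Q_c = 3480 kJ/min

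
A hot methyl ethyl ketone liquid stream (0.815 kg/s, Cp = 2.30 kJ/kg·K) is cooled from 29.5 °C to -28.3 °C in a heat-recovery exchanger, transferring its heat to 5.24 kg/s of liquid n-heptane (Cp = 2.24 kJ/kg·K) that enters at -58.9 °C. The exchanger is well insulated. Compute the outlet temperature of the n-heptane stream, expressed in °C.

T_c,out = -49.7 °C

Heat released by hot stream: Q = 0.815 × 2.30 × (29.5 − -28.3) = 108.35 kJ/s
Energy balance on cold side (adiabatic exchanger): Q = ṁ_c·Cp_c·(T_c,out − T_c,in)
T_c,out = -58.9 + 108.35/(5.24 × 2.24) = -49.669 °C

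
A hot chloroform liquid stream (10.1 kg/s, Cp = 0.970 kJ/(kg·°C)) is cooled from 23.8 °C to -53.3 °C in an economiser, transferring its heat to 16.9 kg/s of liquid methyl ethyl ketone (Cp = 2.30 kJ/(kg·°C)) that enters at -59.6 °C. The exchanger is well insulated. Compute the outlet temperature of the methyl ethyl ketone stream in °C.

T_c,out = -40.2 °C

Heat released by hot stream: Q = 10.1 × 0.970 × (23.8 − -53.3) = 755.35 kJ/s
Energy balance on cold side (adiabatic exchanger): Q = ṁ_c·Cp_c·(T_c,out − T_c,in)
T_c,out = -59.6 + 755.35/(16.9 × 2.30) = -40.167 °C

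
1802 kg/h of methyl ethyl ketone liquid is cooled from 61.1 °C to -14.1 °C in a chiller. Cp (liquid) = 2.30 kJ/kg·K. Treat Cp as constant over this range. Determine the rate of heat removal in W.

Q = ṁ·Cp·ΔT = 1802 × 2.30 × (-14.1 − 61.1) = -311670 kJ/h
Converting: 311670 / 3600 s = 86.576 kW
Cooling duty = 86576 W

Q_c = 86600 W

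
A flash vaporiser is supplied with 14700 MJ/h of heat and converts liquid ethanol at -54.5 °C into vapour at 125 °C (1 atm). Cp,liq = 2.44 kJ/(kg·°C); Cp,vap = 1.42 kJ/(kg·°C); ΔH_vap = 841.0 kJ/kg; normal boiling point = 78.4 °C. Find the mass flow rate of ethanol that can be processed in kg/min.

Δh = 2.44×(78.4−-54.5) + 841.0 + 1.42×(125−78.4) = 1231.4 kJ/kg
Q = 14700 MJ/h = 4083.3 kJ/s = 245000 kJ/min
ṁ = Q/Δh = 245000 / 1231.4 = 198.95 kg/min

ṁ = 199 kg/min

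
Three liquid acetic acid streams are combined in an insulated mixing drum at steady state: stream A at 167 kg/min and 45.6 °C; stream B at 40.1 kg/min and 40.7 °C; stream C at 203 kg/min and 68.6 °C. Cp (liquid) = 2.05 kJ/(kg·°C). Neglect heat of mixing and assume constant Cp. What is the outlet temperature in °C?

Energy balance with Q = 0: Σ ṁᵢCp,ᵢ(T_out − Tᵢ) = 0
T_out = Σ ṁᵢCp,ᵢTᵢ / Σ ṁᵢCp,ᵢ
      = 47505 / 840.7 = 56.506 °C

T_out = 56.5 °C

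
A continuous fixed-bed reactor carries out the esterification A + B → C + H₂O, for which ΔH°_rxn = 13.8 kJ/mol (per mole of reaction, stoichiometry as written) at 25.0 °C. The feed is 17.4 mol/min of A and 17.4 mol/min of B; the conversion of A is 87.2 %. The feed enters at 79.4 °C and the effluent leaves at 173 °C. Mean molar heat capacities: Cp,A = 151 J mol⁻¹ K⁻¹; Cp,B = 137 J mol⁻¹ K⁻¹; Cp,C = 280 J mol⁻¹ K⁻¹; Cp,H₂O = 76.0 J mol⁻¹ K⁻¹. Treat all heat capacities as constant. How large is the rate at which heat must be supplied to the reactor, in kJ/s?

Q_in = 13.9 kJ/s

Extent of reaction ξ = 0.872 × 17.4 = 15.173 mol/min
Reaction term: ξ·ΔH°_rxn = 15.173 × 13.8 = 209.38 kJ/min
Sensible, feed 79.4→25 °C: -272.61 kJ/min
Outlet flows (mol/min): A 2.2272, B 2.2272, C 15.173, H₂O 15.173
Sensible, products 25→173 °C: 894.36 kJ/min
Q = ΔH = 831.13 kJ/min = 13.852 kW
Heat supplied = 13.852 kJ/s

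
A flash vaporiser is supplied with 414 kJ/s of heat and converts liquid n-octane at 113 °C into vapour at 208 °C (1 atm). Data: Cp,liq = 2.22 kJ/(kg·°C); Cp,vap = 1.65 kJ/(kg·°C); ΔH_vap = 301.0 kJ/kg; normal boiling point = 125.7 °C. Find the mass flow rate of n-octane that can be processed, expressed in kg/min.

Δh = 2.22×(125.7−113) + 301.0 + 1.65×(208−125.7) = 464.99 kJ/kg
Q = 414 kJ/s = 414 kJ/s = 24840 kJ/min
ṁ = Q/Δh = 24840 / 464.99 = 53.421 kg/min

ṁ = 53.4 kg/min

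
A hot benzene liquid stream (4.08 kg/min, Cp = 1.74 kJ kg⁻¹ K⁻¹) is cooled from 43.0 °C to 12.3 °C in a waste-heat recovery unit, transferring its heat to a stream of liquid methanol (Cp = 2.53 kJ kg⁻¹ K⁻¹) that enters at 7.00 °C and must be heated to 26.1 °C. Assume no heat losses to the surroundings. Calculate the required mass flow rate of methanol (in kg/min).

ṁ_c = 4.51 kg/min

Heat released by hot stream: Q = 4.08 × 1.74 × (43.0 − 12.3) = 217.95 kJ/min
Energy balance on cold side (adiabatic exchanger): Q = ṁ_c·Cp_c·(T_c,out − T_c,in)
ṁ_c = 217.95 / [2.53 × (26.1 − 7.00)] = 4.5102 kg/min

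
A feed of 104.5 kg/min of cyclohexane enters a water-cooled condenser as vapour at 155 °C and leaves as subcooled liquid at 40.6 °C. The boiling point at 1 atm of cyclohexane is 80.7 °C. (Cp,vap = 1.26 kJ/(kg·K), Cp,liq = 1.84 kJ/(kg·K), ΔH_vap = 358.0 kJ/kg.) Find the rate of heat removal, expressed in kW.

vapour 155→80.7 °C: -93.618 kJ/kg
condensation at 80.7 °C: -358 kJ/kg
liquid 80.7→40.6 °C: -73.784 kJ/kg
Δh = -93.618 + -358 + -73.784 = -525.4 kJ/kg
Q = ṁ·Δh = 104.5 kg/min × -525.4 kJ/kg = -54905 kJ/min
|Q| = 915.08 kW

Q_c = 915 kW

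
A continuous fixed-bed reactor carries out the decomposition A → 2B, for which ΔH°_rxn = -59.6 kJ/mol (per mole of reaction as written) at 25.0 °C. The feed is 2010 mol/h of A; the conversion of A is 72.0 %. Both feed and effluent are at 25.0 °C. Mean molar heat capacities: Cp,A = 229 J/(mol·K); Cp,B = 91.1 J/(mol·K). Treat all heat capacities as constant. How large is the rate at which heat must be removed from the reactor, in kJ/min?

Q_out = 1440 kJ/min

Extent of reaction ξ = 0.720 × 2010 = 1447.2 mol/h
Reaction term: ξ·ΔH°_rxn = 1447.2 × -59.6 = -86253 kJ/h
Q = ΔH = -86253 kJ/h = -23.959 kW
Heat removed = 1437.6 kJ/min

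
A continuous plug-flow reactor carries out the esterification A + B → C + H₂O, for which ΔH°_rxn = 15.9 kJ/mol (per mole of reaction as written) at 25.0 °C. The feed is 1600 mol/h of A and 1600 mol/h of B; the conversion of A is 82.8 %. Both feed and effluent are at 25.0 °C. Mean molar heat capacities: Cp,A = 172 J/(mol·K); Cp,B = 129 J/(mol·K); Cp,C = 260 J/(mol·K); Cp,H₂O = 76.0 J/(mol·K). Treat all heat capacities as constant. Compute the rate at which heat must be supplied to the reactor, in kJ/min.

Extent of reaction ξ = 0.828 × 1600 = 1324.8 mol/h
Reaction term: ξ·ΔH°_rxn = 1324.8 × 15.9 = 21064 kJ/h
Q = ΔH = 21064 kJ/h = 5.8512 kW
Heat supplied = 351.07 kJ/min

Q_in = 351 kJ/min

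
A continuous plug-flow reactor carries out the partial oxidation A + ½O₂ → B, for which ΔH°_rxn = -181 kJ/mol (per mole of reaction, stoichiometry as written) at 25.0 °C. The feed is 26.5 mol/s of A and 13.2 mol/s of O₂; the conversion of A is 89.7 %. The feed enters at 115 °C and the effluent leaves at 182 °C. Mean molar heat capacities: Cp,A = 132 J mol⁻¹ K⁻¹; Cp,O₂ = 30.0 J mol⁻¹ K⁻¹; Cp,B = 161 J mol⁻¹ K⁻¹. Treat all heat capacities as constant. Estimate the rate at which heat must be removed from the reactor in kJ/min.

Extent of reaction ξ = 0.897 × 26.5 = 23.771 mol/s
Reaction term: ξ·ΔH°_rxn = 23.771 × -181 = -4302.5 kJ/s
Sensible, feed 115→25 °C: -350.46 kJ/s
Outlet flows (mol/s): A 2.7295, O₂ 1.3147, B 23.771
Sensible, products 25→182 °C: 663.61 kJ/s
Q = ΔH = -3989.3 kJ/s = -3989.3 kW
Heat removed = 239360 kJ/min

Q_out = 239000 kJ/min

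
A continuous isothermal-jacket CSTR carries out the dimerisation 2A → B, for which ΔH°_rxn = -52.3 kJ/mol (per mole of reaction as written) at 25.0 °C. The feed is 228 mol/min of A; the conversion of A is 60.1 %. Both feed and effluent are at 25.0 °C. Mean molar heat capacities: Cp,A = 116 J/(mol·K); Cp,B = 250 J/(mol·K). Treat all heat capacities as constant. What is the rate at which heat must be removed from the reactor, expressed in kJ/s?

Extent of reaction ξ = 0.601 × 228 / 2 = 68.514 mol/min
Reaction term: ξ·ΔH°_rxn = 68.514 × -52.3 = -3583.3 kJ/min
Q = ΔH = -3583.3 kJ/min = -59.721 kW
Heat removed = 59.721 kJ/s

Q_out = 59.7 kJ/s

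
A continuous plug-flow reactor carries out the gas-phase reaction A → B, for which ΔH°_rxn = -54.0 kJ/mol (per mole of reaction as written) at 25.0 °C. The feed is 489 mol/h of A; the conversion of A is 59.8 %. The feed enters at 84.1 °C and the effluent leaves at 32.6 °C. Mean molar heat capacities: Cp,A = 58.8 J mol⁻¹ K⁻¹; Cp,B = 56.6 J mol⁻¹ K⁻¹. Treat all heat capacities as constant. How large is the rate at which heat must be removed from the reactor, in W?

Extent of reaction ξ = 0.598 × 489 = 292.42 mol/h
Reaction term: ξ·ΔH°_rxn = 292.42 × -54.0 = -15791 kJ/h
Sensible, feed 84.1→25 °C: -1699.3 kJ/h
Outlet flows (mol/h): A 196.58, B 292.42
Sensible, products 25→32.6 °C: 213.64 kJ/h
Q = ΔH = -17276 kJ/h = -4.799 kW
Heat removed = 4799 W

Q_out = 4800 W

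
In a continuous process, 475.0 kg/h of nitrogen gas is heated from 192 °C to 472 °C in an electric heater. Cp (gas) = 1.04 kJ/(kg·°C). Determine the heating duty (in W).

Q = ṁ·Cp·ΔT = 475.0 × 1.04 × (472 − 192) = 138320 kJ/h
Converting: 138320 / 3600 s = 38.422 kW
Heating duty = 38422 W

Q = 38400 W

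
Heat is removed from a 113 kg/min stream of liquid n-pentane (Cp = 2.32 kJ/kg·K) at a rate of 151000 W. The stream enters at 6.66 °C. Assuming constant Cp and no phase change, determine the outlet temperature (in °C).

Q = 151000 W = 9060 kJ/min
ΔT = Q/(ṁ·Cp) = 9060/(113×2.32) = 34.559 K
T_out = 6.66 − 34.559 = -27.899 °C

T_out = -27.9 °C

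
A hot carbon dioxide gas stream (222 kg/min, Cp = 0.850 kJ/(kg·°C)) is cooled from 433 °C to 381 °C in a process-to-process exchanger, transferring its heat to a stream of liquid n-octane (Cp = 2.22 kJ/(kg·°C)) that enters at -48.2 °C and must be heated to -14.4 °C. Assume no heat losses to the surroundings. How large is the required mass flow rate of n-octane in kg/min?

ṁ_c = 131 kg/min

Heat released by hot stream: Q = 222 × 0.850 × (433 − 381) = 9812.4 kJ/min
Energy balance on cold side (adiabatic exchanger): Q = ṁ_c·Cp_c·(T_c,out − T_c,in)
ṁ_c = 9812.4 / [2.22 × (-14.4 − -48.2)] = 130.77 kg/min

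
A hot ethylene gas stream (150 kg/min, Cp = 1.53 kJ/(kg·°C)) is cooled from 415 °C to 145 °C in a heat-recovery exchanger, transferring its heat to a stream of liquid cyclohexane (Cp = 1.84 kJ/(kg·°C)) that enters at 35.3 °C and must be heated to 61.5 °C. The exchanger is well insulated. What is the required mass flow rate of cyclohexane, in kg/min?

ṁ_c = 1290 kg/min

Heat released by hot stream: Q = 150 × 1.53 × (415 − 145) = 61965 kJ/min
Energy balance on cold side (adiabatic exchanger): Q = ṁ_c·Cp_c·(T_c,out − T_c,in)
ṁ_c = 61965 / [1.84 × (61.5 − 35.3)] = 1285.4 kg/min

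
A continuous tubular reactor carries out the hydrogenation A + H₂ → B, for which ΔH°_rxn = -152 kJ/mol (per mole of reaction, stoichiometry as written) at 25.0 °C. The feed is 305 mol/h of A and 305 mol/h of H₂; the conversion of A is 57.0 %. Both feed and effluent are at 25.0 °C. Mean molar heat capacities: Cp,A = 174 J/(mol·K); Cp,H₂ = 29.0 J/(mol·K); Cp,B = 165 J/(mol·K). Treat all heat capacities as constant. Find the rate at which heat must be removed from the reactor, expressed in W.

Extent of reaction ξ = 0.570 × 305 = 173.85 mol/h
Reaction term: ξ·ΔH°_rxn = 173.85 × -152 = -26425 kJ/h
Q = ΔH = -26425 kJ/h = -7.3403 kW
Heat removed = 7340.3 W

Q_out = 7340 W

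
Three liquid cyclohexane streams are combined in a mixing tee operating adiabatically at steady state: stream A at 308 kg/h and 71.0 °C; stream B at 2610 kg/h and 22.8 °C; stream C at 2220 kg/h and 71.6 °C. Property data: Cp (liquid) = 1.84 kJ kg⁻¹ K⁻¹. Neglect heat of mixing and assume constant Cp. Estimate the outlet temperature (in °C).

No heat crosses the boundary, so H_out = H_in.
Σ ṁᵢCp,ᵢTᵢ = 308×1.84×71.0 + 2610×1.84×22.8 + 2220×1.84×71.6 = 442200
Σ ṁᵢCp,ᵢ = 308×1.84 + 2610×1.84 + 2220×1.84 = 9453.9
T_out = 442200 / 9453.9 = 46.775 °C

T_out = 46.8 °C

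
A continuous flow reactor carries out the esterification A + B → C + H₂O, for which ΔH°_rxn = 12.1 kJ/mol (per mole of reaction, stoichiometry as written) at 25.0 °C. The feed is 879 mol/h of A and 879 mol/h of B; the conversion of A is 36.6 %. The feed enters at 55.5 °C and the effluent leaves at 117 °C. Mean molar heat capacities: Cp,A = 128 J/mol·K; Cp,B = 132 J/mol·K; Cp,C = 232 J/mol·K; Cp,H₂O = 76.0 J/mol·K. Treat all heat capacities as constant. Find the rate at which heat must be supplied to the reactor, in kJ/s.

Q_in = 5.38 kJ/s

Extent of reaction ξ = 0.366 × 879 = 321.71 mol/h
Reaction term: ξ·ΔH°_rxn = 321.71 × 12.1 = 3892.7 kJ/h
Sensible, feed 55.5→25 °C: -6970.5 kJ/h
Outlet flows (mol/h): A 557.29, B 557.29, C 321.71, H₂O 321.71
Sensible, products 25→117 °C: 22446 kJ/h
Q = ΔH = 19369 kJ/h = 5.3802 kW
Heat supplied = 5.3802 kJ/s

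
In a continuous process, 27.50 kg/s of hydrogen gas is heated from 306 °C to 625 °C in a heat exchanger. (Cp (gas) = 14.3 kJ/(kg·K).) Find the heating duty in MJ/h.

Q = ṁ·Cp·ΔT = 27.50 × 14.3 × (625 − 306) = 125450 kJ/s
Heating duty = 451610 MJ/h

Q = 452000 MJ/h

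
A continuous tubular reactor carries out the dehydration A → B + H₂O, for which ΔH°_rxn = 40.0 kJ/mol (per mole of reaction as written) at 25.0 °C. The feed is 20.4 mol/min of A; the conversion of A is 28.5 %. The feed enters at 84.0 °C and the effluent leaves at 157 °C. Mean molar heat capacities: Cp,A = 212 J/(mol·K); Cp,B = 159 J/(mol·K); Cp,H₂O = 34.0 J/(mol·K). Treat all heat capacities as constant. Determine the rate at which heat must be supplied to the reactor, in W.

Q_in = 8890 W

Extent of reaction ξ = 0.285 × 20.4 = 5.814 mol/min
Reaction term: ξ·ΔH°_rxn = 5.814 × 40.0 = 232.56 kJ/min
Sensible, feed 84.0→25 °C: -255.16 kJ/min
Outlet flows (mol/min): A 14.586, B 5.814, H₂O 5.814
Sensible, products 25→157 °C: 556.29 kJ/min
Q = ΔH = 533.69 kJ/min = 8.8948 kW
Heat supplied = 8894.8 W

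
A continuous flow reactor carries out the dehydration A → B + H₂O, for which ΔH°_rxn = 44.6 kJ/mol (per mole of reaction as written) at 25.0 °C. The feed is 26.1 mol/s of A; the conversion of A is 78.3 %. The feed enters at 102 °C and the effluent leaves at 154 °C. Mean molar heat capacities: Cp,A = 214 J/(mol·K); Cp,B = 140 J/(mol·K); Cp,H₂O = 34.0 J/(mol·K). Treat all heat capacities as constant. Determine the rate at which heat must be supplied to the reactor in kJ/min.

Q_in = 65800 kJ/min

Extent of reaction ξ = 0.783 × 26.1 = 20.436 mol/s
Reaction term: ξ·ΔH°_rxn = 20.436 × 44.6 = 911.46 kJ/s
Sensible, feed 102→25 °C: -430.08 kJ/s
Outlet flows (mol/s): A 5.6637, B 20.436, H₂O 20.436
Sensible, products 25→154 °C: 615.07 kJ/s
Q = ΔH = 1096.4 kJ/s = 1096.4 kW
Heat supplied = 65787 kJ/min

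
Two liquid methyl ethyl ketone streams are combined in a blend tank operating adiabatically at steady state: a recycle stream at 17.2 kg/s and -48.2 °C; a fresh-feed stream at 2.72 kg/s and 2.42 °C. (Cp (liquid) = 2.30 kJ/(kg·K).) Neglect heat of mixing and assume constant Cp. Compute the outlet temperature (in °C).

Energy balance with Q = 0: Σ ṁᵢCp,ᵢ(T_out − Tᵢ) = 0
Σ ṁᵢCp,ᵢTᵢ = 17.2×2.30×-48.2 + 2.72×2.30×2.42 = -1891.7
Σ ṁᵢCp,ᵢ = 17.2×2.30 + 2.72×2.30 = 45.816
T_out = -1891.7 / 45.816 = -41.288 °C

T_out = -41.3 °C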